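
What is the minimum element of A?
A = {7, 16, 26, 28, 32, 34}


Set A = {7, 16, 26, 28, 32, 34}
Elements in ascending order: 7, 16, 26, 28, 32, 34
The smallest element is 7.

7


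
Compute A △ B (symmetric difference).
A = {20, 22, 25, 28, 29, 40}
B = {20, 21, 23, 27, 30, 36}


Set A = {20, 22, 25, 28, 29, 40}
Set B = {20, 21, 23, 27, 30, 36}
A △ B = (A \ B) ∪ (B \ A)
Elements in A but not B: {22, 25, 28, 29, 40}
Elements in B but not A: {21, 23, 27, 30, 36}
A △ B = {21, 22, 23, 25, 27, 28, 29, 30, 36, 40}

{21, 22, 23, 25, 27, 28, 29, 30, 36, 40}


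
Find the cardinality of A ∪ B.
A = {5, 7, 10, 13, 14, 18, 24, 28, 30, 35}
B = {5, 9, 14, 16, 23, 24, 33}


Set A = {5, 7, 10, 13, 14, 18, 24, 28, 30, 35}, |A| = 10
Set B = {5, 9, 14, 16, 23, 24, 33}, |B| = 7
A ∩ B = {5, 14, 24}, |A ∩ B| = 3
|A ∪ B| = |A| + |B| - |A ∩ B| = 10 + 7 - 3 = 14

14


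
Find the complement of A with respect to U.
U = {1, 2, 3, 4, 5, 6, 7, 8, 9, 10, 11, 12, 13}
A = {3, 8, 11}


Universal set U = {1, 2, 3, 4, 5, 6, 7, 8, 9, 10, 11, 12, 13}
Set A = {3, 8, 11}
A' = U \ A = elements in U but not in A
Checking each element of U:
1 (not in A, include), 2 (not in A, include), 3 (in A, exclude), 4 (not in A, include), 5 (not in A, include), 6 (not in A, include), 7 (not in A, include), 8 (in A, exclude), 9 (not in A, include), 10 (not in A, include), 11 (in A, exclude), 12 (not in A, include), 13 (not in A, include)
A' = {1, 2, 4, 5, 6, 7, 9, 10, 12, 13}

{1, 2, 4, 5, 6, 7, 9, 10, 12, 13}


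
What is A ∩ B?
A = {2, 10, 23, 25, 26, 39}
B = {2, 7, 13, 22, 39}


Set A = {2, 10, 23, 25, 26, 39}
Set B = {2, 7, 13, 22, 39}
A ∩ B includes only elements in both sets.
Check each element of A against B:
2 ✓, 10 ✗, 23 ✗, 25 ✗, 26 ✗, 39 ✓
A ∩ B = {2, 39}

{2, 39}


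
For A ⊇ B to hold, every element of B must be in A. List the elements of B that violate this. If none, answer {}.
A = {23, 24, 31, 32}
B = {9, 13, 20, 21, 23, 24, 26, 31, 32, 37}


Set A = {23, 24, 31, 32}
Set B = {9, 13, 20, 21, 23, 24, 26, 31, 32, 37}
Check each element of B against A:
9 ∉ A (include), 13 ∉ A (include), 20 ∉ A (include), 21 ∉ A (include), 23 ∈ A, 24 ∈ A, 26 ∉ A (include), 31 ∈ A, 32 ∈ A, 37 ∉ A (include)
Elements of B not in A: {9, 13, 20, 21, 26, 37}

{9, 13, 20, 21, 26, 37}


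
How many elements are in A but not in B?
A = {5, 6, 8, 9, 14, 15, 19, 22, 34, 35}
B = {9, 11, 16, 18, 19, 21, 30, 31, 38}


Set A = {5, 6, 8, 9, 14, 15, 19, 22, 34, 35}
Set B = {9, 11, 16, 18, 19, 21, 30, 31, 38}
A \ B = {5, 6, 8, 14, 15, 22, 34, 35}
|A \ B| = 8

8


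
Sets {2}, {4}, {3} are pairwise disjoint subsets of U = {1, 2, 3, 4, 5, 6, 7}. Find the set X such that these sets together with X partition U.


U = {1, 2, 3, 4, 5, 6, 7}
Shown blocks: {2}, {4}, {3}
A partition's blocks are pairwise disjoint and cover U, so the missing block = U \ (union of shown blocks).
Union of shown blocks: {2, 3, 4}
Missing block = U \ (union) = {1, 5, 6, 7}

{1, 5, 6, 7}


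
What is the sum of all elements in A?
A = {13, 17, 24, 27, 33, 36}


Set A = {13, 17, 24, 27, 33, 36}
Sum = 13 + 17 + 24 + 27 + 33 + 36 = 150

150


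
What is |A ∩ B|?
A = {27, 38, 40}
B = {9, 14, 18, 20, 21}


Set A = {27, 38, 40}
Set B = {9, 14, 18, 20, 21}
A ∩ B = {}
|A ∩ B| = 0

0


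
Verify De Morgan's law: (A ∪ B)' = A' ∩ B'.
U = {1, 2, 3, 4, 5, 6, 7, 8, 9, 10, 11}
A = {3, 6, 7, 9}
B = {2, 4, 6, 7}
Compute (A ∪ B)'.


U = {1, 2, 3, 4, 5, 6, 7, 8, 9, 10, 11}
A = {3, 6, 7, 9}, B = {2, 4, 6, 7}
A ∪ B = {2, 3, 4, 6, 7, 9}
(A ∪ B)' = U \ (A ∪ B) = {1, 5, 8, 10, 11}
Verification via A' ∩ B': A' = {1, 2, 4, 5, 8, 10, 11}, B' = {1, 3, 5, 8, 9, 10, 11}
A' ∩ B' = {1, 5, 8, 10, 11} ✓

{1, 5, 8, 10, 11}


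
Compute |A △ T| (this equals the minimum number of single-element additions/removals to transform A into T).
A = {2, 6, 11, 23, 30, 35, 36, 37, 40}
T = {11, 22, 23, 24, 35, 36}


Set A = {2, 6, 11, 23, 30, 35, 36, 37, 40}
Set T = {11, 22, 23, 24, 35, 36}
Elements to remove from A (in A, not in T): {2, 6, 30, 37, 40} → 5 removals
Elements to add to A (in T, not in A): {22, 24} → 2 additions
Total edits = 5 + 2 = 7

7


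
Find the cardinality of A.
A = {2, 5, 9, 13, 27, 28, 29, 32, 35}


Set A = {2, 5, 9, 13, 27, 28, 29, 32, 35}
Listing elements: 2, 5, 9, 13, 27, 28, 29, 32, 35
Counting: 9 elements
|A| = 9

9


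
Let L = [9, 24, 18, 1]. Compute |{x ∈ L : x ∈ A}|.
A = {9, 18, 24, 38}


Set A = {9, 18, 24, 38}
Candidates: [9, 24, 18, 1]
Check each candidate:
9 ∈ A, 24 ∈ A, 18 ∈ A, 1 ∉ A
Count of candidates in A: 3

3


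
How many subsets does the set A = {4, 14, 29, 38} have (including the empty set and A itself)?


Set A = {4, 14, 29, 38}
|A| = 4
The power set P(A) contains all subsets of A.
|P(A)| = 2^|A| = 2^4 = 16

16


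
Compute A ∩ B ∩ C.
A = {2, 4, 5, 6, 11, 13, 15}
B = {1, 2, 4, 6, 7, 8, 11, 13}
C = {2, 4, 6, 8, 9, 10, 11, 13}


Set A = {2, 4, 5, 6, 11, 13, 15}
Set B = {1, 2, 4, 6, 7, 8, 11, 13}
Set C = {2, 4, 6, 8, 9, 10, 11, 13}
First, A ∩ B = {2, 4, 6, 11, 13}
Then, (A ∩ B) ∩ C = {2, 4, 6, 11, 13}

{2, 4, 6, 11, 13}


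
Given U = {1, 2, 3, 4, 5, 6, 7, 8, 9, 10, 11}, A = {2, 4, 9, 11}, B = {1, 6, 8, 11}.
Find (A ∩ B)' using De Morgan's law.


U = {1, 2, 3, 4, 5, 6, 7, 8, 9, 10, 11}
A = {2, 4, 9, 11}, B = {1, 6, 8, 11}
A ∩ B = {11}
(A ∩ B)' = U \ (A ∩ B) = {1, 2, 3, 4, 5, 6, 7, 8, 9, 10}
Verification via A' ∪ B': A' = {1, 3, 5, 6, 7, 8, 10}, B' = {2, 3, 4, 5, 7, 9, 10}
A' ∪ B' = {1, 2, 3, 4, 5, 6, 7, 8, 9, 10} ✓

{1, 2, 3, 4, 5, 6, 7, 8, 9, 10}


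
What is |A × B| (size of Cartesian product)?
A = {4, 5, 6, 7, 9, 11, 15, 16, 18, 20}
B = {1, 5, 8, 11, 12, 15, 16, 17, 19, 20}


Set A = {4, 5, 6, 7, 9, 11, 15, 16, 18, 20} has 10 elements.
Set B = {1, 5, 8, 11, 12, 15, 16, 17, 19, 20} has 10 elements.
|A × B| = |A| × |B| = 10 × 10 = 100

100


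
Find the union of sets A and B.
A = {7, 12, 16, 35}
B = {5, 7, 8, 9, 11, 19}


Set A = {7, 12, 16, 35}
Set B = {5, 7, 8, 9, 11, 19}
A ∪ B includes all elements in either set.
Elements from A: {7, 12, 16, 35}
Elements from B not already included: {5, 8, 9, 11, 19}
A ∪ B = {5, 7, 8, 9, 11, 12, 16, 19, 35}

{5, 7, 8, 9, 11, 12, 16, 19, 35}


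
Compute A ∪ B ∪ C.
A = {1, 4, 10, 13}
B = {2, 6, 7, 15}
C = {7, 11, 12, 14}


Set A = {1, 4, 10, 13}
Set B = {2, 6, 7, 15}
Set C = {7, 11, 12, 14}
First, A ∪ B = {1, 2, 4, 6, 7, 10, 13, 15}
Then, (A ∪ B) ∪ C = {1, 2, 4, 6, 7, 10, 11, 12, 13, 14, 15}

{1, 2, 4, 6, 7, 10, 11, 12, 13, 14, 15}


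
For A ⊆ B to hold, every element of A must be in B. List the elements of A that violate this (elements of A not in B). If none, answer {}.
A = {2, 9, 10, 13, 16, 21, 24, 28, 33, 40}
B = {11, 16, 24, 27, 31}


Set A = {2, 9, 10, 13, 16, 21, 24, 28, 33, 40}
Set B = {11, 16, 24, 27, 31}
Check each element of A against B:
2 ∉ B (include), 9 ∉ B (include), 10 ∉ B (include), 13 ∉ B (include), 16 ∈ B, 21 ∉ B (include), 24 ∈ B, 28 ∉ B (include), 33 ∉ B (include), 40 ∉ B (include)
Elements of A not in B: {2, 9, 10, 13, 21, 28, 33, 40}

{2, 9, 10, 13, 21, 28, 33, 40}


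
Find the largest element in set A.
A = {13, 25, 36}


Set A = {13, 25, 36}
Elements in ascending order: 13, 25, 36
The largest element is 36.

36


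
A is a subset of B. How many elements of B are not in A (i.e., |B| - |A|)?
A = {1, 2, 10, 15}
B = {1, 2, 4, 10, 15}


Set A = {1, 2, 10, 15}, |A| = 4
Set B = {1, 2, 4, 10, 15}, |B| = 5
Since A ⊆ B: B \ A = {4}
|B| - |A| = 5 - 4 = 1

1


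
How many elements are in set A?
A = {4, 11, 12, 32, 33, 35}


Set A = {4, 11, 12, 32, 33, 35}
Listing elements: 4, 11, 12, 32, 33, 35
Counting: 6 elements
|A| = 6

6


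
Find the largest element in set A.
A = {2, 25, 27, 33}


Set A = {2, 25, 27, 33}
Elements in ascending order: 2, 25, 27, 33
The largest element is 33.

33


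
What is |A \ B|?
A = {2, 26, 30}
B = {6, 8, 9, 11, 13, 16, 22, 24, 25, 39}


Set A = {2, 26, 30}
Set B = {6, 8, 9, 11, 13, 16, 22, 24, 25, 39}
A \ B = {2, 26, 30}
|A \ B| = 3

3


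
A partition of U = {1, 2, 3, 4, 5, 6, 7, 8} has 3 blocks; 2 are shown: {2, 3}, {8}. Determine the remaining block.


U = {1, 2, 3, 4, 5, 6, 7, 8}
Shown blocks: {2, 3}, {8}
A partition's blocks are pairwise disjoint and cover U, so the missing block = U \ (union of shown blocks).
Union of shown blocks: {2, 3, 8}
Missing block = U \ (union) = {1, 4, 5, 6, 7}

{1, 4, 5, 6, 7}


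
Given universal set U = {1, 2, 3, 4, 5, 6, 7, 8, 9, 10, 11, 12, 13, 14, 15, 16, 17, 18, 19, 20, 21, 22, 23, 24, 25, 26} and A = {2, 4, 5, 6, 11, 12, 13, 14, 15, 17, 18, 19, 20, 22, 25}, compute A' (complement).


Universal set U = {1, 2, 3, 4, 5, 6, 7, 8, 9, 10, 11, 12, 13, 14, 15, 16, 17, 18, 19, 20, 21, 22, 23, 24, 25, 26}
Set A = {2, 4, 5, 6, 11, 12, 13, 14, 15, 17, 18, 19, 20, 22, 25}
A' = U \ A = elements in U but not in A
Checking each element of U:
1 (not in A, include), 2 (in A, exclude), 3 (not in A, include), 4 (in A, exclude), 5 (in A, exclude), 6 (in A, exclude), 7 (not in A, include), 8 (not in A, include), 9 (not in A, include), 10 (not in A, include), 11 (in A, exclude), 12 (in A, exclude), 13 (in A, exclude), 14 (in A, exclude), 15 (in A, exclude), 16 (not in A, include), 17 (in A, exclude), 18 (in A, exclude), 19 (in A, exclude), 20 (in A, exclude), 21 (not in A, include), 22 (in A, exclude), 23 (not in A, include), 24 (not in A, include), 25 (in A, exclude), 26 (not in A, include)
A' = {1, 3, 7, 8, 9, 10, 16, 21, 23, 24, 26}

{1, 3, 7, 8, 9, 10, 16, 21, 23, 24, 26}


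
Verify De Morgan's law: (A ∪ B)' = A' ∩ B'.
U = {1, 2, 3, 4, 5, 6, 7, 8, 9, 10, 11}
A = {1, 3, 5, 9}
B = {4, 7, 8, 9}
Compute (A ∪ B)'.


U = {1, 2, 3, 4, 5, 6, 7, 8, 9, 10, 11}
A = {1, 3, 5, 9}, B = {4, 7, 8, 9}
A ∪ B = {1, 3, 4, 5, 7, 8, 9}
(A ∪ B)' = U \ (A ∪ B) = {2, 6, 10, 11}
Verification via A' ∩ B': A' = {2, 4, 6, 7, 8, 10, 11}, B' = {1, 2, 3, 5, 6, 10, 11}
A' ∩ B' = {2, 6, 10, 11} ✓

{2, 6, 10, 11}


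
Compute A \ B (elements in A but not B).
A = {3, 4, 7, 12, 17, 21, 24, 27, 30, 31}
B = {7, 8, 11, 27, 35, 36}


Set A = {3, 4, 7, 12, 17, 21, 24, 27, 30, 31}
Set B = {7, 8, 11, 27, 35, 36}
A \ B includes elements in A that are not in B.
Check each element of A:
3 (not in B, keep), 4 (not in B, keep), 7 (in B, remove), 12 (not in B, keep), 17 (not in B, keep), 21 (not in B, keep), 24 (not in B, keep), 27 (in B, remove), 30 (not in B, keep), 31 (not in B, keep)
A \ B = {3, 4, 12, 17, 21, 24, 30, 31}

{3, 4, 12, 17, 21, 24, 30, 31}


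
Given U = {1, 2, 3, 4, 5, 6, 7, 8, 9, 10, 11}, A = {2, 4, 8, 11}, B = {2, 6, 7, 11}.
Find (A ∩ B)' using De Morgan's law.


U = {1, 2, 3, 4, 5, 6, 7, 8, 9, 10, 11}
A = {2, 4, 8, 11}, B = {2, 6, 7, 11}
A ∩ B = {2, 11}
(A ∩ B)' = U \ (A ∩ B) = {1, 3, 4, 5, 6, 7, 8, 9, 10}
Verification via A' ∪ B': A' = {1, 3, 5, 6, 7, 9, 10}, B' = {1, 3, 4, 5, 8, 9, 10}
A' ∪ B' = {1, 3, 4, 5, 6, 7, 8, 9, 10} ✓

{1, 3, 4, 5, 6, 7, 8, 9, 10}


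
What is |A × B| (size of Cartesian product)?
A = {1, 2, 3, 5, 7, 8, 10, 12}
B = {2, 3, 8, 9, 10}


Set A = {1, 2, 3, 5, 7, 8, 10, 12} has 8 elements.
Set B = {2, 3, 8, 9, 10} has 5 elements.
|A × B| = |A| × |B| = 8 × 5 = 40

40


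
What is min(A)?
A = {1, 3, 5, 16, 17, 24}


Set A = {1, 3, 5, 16, 17, 24}
Elements in ascending order: 1, 3, 5, 16, 17, 24
The smallest element is 1.

1


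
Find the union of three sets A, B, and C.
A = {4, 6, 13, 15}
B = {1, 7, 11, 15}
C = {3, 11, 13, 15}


Set A = {4, 6, 13, 15}
Set B = {1, 7, 11, 15}
Set C = {3, 11, 13, 15}
First, A ∪ B = {1, 4, 6, 7, 11, 13, 15}
Then, (A ∪ B) ∪ C = {1, 3, 4, 6, 7, 11, 13, 15}

{1, 3, 4, 6, 7, 11, 13, 15}


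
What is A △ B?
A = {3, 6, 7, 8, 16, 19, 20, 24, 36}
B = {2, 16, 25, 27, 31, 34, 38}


Set A = {3, 6, 7, 8, 16, 19, 20, 24, 36}
Set B = {2, 16, 25, 27, 31, 34, 38}
A △ B = (A \ B) ∪ (B \ A)
Elements in A but not B: {3, 6, 7, 8, 19, 20, 24, 36}
Elements in B but not A: {2, 25, 27, 31, 34, 38}
A △ B = {2, 3, 6, 7, 8, 19, 20, 24, 25, 27, 31, 34, 36, 38}

{2, 3, 6, 7, 8, 19, 20, 24, 25, 27, 31, 34, 36, 38}


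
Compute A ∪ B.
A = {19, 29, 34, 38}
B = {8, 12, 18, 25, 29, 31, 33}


Set A = {19, 29, 34, 38}
Set B = {8, 12, 18, 25, 29, 31, 33}
A ∪ B includes all elements in either set.
Elements from A: {19, 29, 34, 38}
Elements from B not already included: {8, 12, 18, 25, 31, 33}
A ∪ B = {8, 12, 18, 19, 25, 29, 31, 33, 34, 38}

{8, 12, 18, 19, 25, 29, 31, 33, 34, 38}


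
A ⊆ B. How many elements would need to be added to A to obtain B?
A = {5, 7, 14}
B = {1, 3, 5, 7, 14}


Set A = {5, 7, 14}, |A| = 3
Set B = {1, 3, 5, 7, 14}, |B| = 5
Since A ⊆ B: B \ A = {1, 3}
|B| - |A| = 5 - 3 = 2

2


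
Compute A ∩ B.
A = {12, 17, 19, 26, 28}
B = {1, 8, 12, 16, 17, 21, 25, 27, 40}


Set A = {12, 17, 19, 26, 28}
Set B = {1, 8, 12, 16, 17, 21, 25, 27, 40}
A ∩ B includes only elements in both sets.
Check each element of A against B:
12 ✓, 17 ✓, 19 ✗, 26 ✗, 28 ✗
A ∩ B = {12, 17}

{12, 17}


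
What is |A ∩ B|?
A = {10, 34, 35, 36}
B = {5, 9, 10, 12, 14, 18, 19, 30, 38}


Set A = {10, 34, 35, 36}
Set B = {5, 9, 10, 12, 14, 18, 19, 30, 38}
A ∩ B = {10}
|A ∩ B| = 1

1


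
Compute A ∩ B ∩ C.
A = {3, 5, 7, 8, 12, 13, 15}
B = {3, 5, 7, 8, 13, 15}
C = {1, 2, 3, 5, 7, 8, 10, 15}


Set A = {3, 5, 7, 8, 12, 13, 15}
Set B = {3, 5, 7, 8, 13, 15}
Set C = {1, 2, 3, 5, 7, 8, 10, 15}
First, A ∩ B = {3, 5, 7, 8, 13, 15}
Then, (A ∩ B) ∩ C = {3, 5, 7, 8, 15}

{3, 5, 7, 8, 15}


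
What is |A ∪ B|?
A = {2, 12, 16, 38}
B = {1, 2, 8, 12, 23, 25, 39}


Set A = {2, 12, 16, 38}, |A| = 4
Set B = {1, 2, 8, 12, 23, 25, 39}, |B| = 7
A ∩ B = {2, 12}, |A ∩ B| = 2
|A ∪ B| = |A| + |B| - |A ∩ B| = 4 + 7 - 2 = 9

9


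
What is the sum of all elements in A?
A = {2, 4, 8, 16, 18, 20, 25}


Set A = {2, 4, 8, 16, 18, 20, 25}
Sum = 2 + 4 + 8 + 16 + 18 + 20 + 25 = 93

93


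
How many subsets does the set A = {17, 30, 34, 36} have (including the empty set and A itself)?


Set A = {17, 30, 34, 36}
|A| = 4
The power set P(A) contains all subsets of A.
|P(A)| = 2^|A| = 2^4 = 16

16


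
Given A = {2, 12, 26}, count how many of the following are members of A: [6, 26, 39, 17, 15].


Set A = {2, 12, 26}
Candidates: [6, 26, 39, 17, 15]
Check each candidate:
6 ∉ A, 26 ∈ A, 39 ∉ A, 17 ∉ A, 15 ∉ A
Count of candidates in A: 1

1


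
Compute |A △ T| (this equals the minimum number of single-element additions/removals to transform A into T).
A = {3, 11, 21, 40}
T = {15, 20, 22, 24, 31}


Set A = {3, 11, 21, 40}
Set T = {15, 20, 22, 24, 31}
Elements to remove from A (in A, not in T): {3, 11, 21, 40} → 4 removals
Elements to add to A (in T, not in A): {15, 20, 22, 24, 31} → 5 additions
Total edits = 4 + 5 = 9

9


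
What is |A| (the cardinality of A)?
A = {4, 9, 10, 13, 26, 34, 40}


Set A = {4, 9, 10, 13, 26, 34, 40}
Listing elements: 4, 9, 10, 13, 26, 34, 40
Counting: 7 elements
|A| = 7

7


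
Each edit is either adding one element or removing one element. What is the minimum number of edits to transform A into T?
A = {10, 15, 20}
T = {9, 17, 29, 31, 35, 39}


Set A = {10, 15, 20}
Set T = {9, 17, 29, 31, 35, 39}
Elements to remove from A (in A, not in T): {10, 15, 20} → 3 removals
Elements to add to A (in T, not in A): {9, 17, 29, 31, 35, 39} → 6 additions
Total edits = 3 + 6 = 9

9


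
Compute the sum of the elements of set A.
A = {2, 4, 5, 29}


Set A = {2, 4, 5, 29}
Sum = 2 + 4 + 5 + 29 = 40

40


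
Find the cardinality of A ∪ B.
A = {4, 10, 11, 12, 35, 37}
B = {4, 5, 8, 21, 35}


Set A = {4, 10, 11, 12, 35, 37}, |A| = 6
Set B = {4, 5, 8, 21, 35}, |B| = 5
A ∩ B = {4, 35}, |A ∩ B| = 2
|A ∪ B| = |A| + |B| - |A ∩ B| = 6 + 5 - 2 = 9

9


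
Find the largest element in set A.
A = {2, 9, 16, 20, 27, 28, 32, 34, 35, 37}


Set A = {2, 9, 16, 20, 27, 28, 32, 34, 35, 37}
Elements in ascending order: 2, 9, 16, 20, 27, 28, 32, 34, 35, 37
The largest element is 37.

37


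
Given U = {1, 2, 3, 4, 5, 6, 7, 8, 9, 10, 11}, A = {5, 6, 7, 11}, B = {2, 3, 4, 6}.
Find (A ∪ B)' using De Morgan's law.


U = {1, 2, 3, 4, 5, 6, 7, 8, 9, 10, 11}
A = {5, 6, 7, 11}, B = {2, 3, 4, 6}
A ∪ B = {2, 3, 4, 5, 6, 7, 11}
(A ∪ B)' = U \ (A ∪ B) = {1, 8, 9, 10}
Verification via A' ∩ B': A' = {1, 2, 3, 4, 8, 9, 10}, B' = {1, 5, 7, 8, 9, 10, 11}
A' ∩ B' = {1, 8, 9, 10} ✓

{1, 8, 9, 10}


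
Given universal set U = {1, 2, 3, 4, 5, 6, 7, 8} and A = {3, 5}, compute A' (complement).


Universal set U = {1, 2, 3, 4, 5, 6, 7, 8}
Set A = {3, 5}
A' = U \ A = elements in U but not in A
Checking each element of U:
1 (not in A, include), 2 (not in A, include), 3 (in A, exclude), 4 (not in A, include), 5 (in A, exclude), 6 (not in A, include), 7 (not in A, include), 8 (not in A, include)
A' = {1, 2, 4, 6, 7, 8}

{1, 2, 4, 6, 7, 8}


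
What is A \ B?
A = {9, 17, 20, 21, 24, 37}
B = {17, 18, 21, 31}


Set A = {9, 17, 20, 21, 24, 37}
Set B = {17, 18, 21, 31}
A \ B includes elements in A that are not in B.
Check each element of A:
9 (not in B, keep), 17 (in B, remove), 20 (not in B, keep), 21 (in B, remove), 24 (not in B, keep), 37 (not in B, keep)
A \ B = {9, 20, 24, 37}

{9, 20, 24, 37}


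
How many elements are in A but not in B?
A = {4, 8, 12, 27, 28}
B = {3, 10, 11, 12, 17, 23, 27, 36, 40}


Set A = {4, 8, 12, 27, 28}
Set B = {3, 10, 11, 12, 17, 23, 27, 36, 40}
A \ B = {4, 8, 28}
|A \ B| = 3

3


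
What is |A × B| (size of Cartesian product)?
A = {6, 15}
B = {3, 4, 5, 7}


Set A = {6, 15} has 2 elements.
Set B = {3, 4, 5, 7} has 4 elements.
|A × B| = |A| × |B| = 2 × 4 = 8

8


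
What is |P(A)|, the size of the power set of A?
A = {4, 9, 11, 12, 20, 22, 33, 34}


Set A = {4, 9, 11, 12, 20, 22, 33, 34}
|A| = 8
The power set P(A) contains all subsets of A.
|P(A)| = 2^|A| = 2^8 = 256

256


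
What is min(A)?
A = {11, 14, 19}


Set A = {11, 14, 19}
Elements in ascending order: 11, 14, 19
The smallest element is 11.

11


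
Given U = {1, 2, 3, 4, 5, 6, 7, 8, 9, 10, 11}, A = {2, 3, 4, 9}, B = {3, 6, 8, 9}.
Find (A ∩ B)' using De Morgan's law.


U = {1, 2, 3, 4, 5, 6, 7, 8, 9, 10, 11}
A = {2, 3, 4, 9}, B = {3, 6, 8, 9}
A ∩ B = {3, 9}
(A ∩ B)' = U \ (A ∩ B) = {1, 2, 4, 5, 6, 7, 8, 10, 11}
Verification via A' ∪ B': A' = {1, 5, 6, 7, 8, 10, 11}, B' = {1, 2, 4, 5, 7, 10, 11}
A' ∪ B' = {1, 2, 4, 5, 6, 7, 8, 10, 11} ✓

{1, 2, 4, 5, 6, 7, 8, 10, 11}


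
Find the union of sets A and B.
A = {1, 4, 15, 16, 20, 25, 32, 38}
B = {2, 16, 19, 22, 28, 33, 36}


Set A = {1, 4, 15, 16, 20, 25, 32, 38}
Set B = {2, 16, 19, 22, 28, 33, 36}
A ∪ B includes all elements in either set.
Elements from A: {1, 4, 15, 16, 20, 25, 32, 38}
Elements from B not already included: {2, 19, 22, 28, 33, 36}
A ∪ B = {1, 2, 4, 15, 16, 19, 20, 22, 25, 28, 32, 33, 36, 38}

{1, 2, 4, 15, 16, 19, 20, 22, 25, 28, 32, 33, 36, 38}


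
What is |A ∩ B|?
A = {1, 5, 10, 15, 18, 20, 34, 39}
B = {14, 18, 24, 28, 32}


Set A = {1, 5, 10, 15, 18, 20, 34, 39}
Set B = {14, 18, 24, 28, 32}
A ∩ B = {18}
|A ∩ B| = 1

1


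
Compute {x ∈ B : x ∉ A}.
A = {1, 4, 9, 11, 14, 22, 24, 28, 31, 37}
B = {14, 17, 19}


Set A = {1, 4, 9, 11, 14, 22, 24, 28, 31, 37}
Set B = {14, 17, 19}
Check each element of B against A:
14 ∈ A, 17 ∉ A (include), 19 ∉ A (include)
Elements of B not in A: {17, 19}

{17, 19}


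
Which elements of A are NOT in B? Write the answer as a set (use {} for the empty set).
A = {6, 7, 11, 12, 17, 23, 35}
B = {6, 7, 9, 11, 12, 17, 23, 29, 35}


Set A = {6, 7, 11, 12, 17, 23, 35}
Set B = {6, 7, 9, 11, 12, 17, 23, 29, 35}
Check each element of A against B:
6 ∈ B, 7 ∈ B, 11 ∈ B, 12 ∈ B, 17 ∈ B, 23 ∈ B, 35 ∈ B
Elements of A not in B: {}

{}


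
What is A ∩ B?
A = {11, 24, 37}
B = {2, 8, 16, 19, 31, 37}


Set A = {11, 24, 37}
Set B = {2, 8, 16, 19, 31, 37}
A ∩ B includes only elements in both sets.
Check each element of A against B:
11 ✗, 24 ✗, 37 ✓
A ∩ B = {37}

{37}


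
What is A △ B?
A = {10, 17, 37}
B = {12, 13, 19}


Set A = {10, 17, 37}
Set B = {12, 13, 19}
A △ B = (A \ B) ∪ (B \ A)
Elements in A but not B: {10, 17, 37}
Elements in B but not A: {12, 13, 19}
A △ B = {10, 12, 13, 17, 19, 37}

{10, 12, 13, 17, 19, 37}


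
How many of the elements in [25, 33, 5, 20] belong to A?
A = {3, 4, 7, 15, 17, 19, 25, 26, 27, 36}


Set A = {3, 4, 7, 15, 17, 19, 25, 26, 27, 36}
Candidates: [25, 33, 5, 20]
Check each candidate:
25 ∈ A, 33 ∉ A, 5 ∉ A, 20 ∉ A
Count of candidates in A: 1

1


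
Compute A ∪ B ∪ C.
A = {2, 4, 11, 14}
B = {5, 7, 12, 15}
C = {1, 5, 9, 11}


Set A = {2, 4, 11, 14}
Set B = {5, 7, 12, 15}
Set C = {1, 5, 9, 11}
First, A ∪ B = {2, 4, 5, 7, 11, 12, 14, 15}
Then, (A ∪ B) ∪ C = {1, 2, 4, 5, 7, 9, 11, 12, 14, 15}

{1, 2, 4, 5, 7, 9, 11, 12, 14, 15}


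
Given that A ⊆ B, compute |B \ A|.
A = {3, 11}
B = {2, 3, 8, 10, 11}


Set A = {3, 11}, |A| = 2
Set B = {2, 3, 8, 10, 11}, |B| = 5
Since A ⊆ B: B \ A = {2, 8, 10}
|B| - |A| = 5 - 2 = 3

3


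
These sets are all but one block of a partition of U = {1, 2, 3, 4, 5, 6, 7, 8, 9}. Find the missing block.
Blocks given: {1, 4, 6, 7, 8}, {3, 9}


U = {1, 2, 3, 4, 5, 6, 7, 8, 9}
Shown blocks: {1, 4, 6, 7, 8}, {3, 9}
A partition's blocks are pairwise disjoint and cover U, so the missing block = U \ (union of shown blocks).
Union of shown blocks: {1, 3, 4, 6, 7, 8, 9}
Missing block = U \ (union) = {2, 5}

{2, 5}


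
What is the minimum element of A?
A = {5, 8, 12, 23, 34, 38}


Set A = {5, 8, 12, 23, 34, 38}
Elements in ascending order: 5, 8, 12, 23, 34, 38
The smallest element is 5.

5


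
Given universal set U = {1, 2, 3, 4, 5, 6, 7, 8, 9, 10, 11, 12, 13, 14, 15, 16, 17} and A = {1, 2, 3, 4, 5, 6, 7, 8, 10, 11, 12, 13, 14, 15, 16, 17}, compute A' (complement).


Universal set U = {1, 2, 3, 4, 5, 6, 7, 8, 9, 10, 11, 12, 13, 14, 15, 16, 17}
Set A = {1, 2, 3, 4, 5, 6, 7, 8, 10, 11, 12, 13, 14, 15, 16, 17}
A' = U \ A = elements in U but not in A
Checking each element of U:
1 (in A, exclude), 2 (in A, exclude), 3 (in A, exclude), 4 (in A, exclude), 5 (in A, exclude), 6 (in A, exclude), 7 (in A, exclude), 8 (in A, exclude), 9 (not in A, include), 10 (in A, exclude), 11 (in A, exclude), 12 (in A, exclude), 13 (in A, exclude), 14 (in A, exclude), 15 (in A, exclude), 16 (in A, exclude), 17 (in A, exclude)
A' = {9}

{9}


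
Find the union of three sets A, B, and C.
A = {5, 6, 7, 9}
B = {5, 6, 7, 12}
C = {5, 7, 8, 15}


Set A = {5, 6, 7, 9}
Set B = {5, 6, 7, 12}
Set C = {5, 7, 8, 15}
First, A ∪ B = {5, 6, 7, 9, 12}
Then, (A ∪ B) ∪ C = {5, 6, 7, 8, 9, 12, 15}

{5, 6, 7, 8, 9, 12, 15}


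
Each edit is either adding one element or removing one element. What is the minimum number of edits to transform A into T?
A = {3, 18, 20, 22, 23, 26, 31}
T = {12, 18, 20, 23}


Set A = {3, 18, 20, 22, 23, 26, 31}
Set T = {12, 18, 20, 23}
Elements to remove from A (in A, not in T): {3, 22, 26, 31} → 4 removals
Elements to add to A (in T, not in A): {12} → 1 additions
Total edits = 4 + 1 = 5

5


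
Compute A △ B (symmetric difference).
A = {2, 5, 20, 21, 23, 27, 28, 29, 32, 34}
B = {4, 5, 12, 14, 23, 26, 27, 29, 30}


Set A = {2, 5, 20, 21, 23, 27, 28, 29, 32, 34}
Set B = {4, 5, 12, 14, 23, 26, 27, 29, 30}
A △ B = (A \ B) ∪ (B \ A)
Elements in A but not B: {2, 20, 21, 28, 32, 34}
Elements in B but not A: {4, 12, 14, 26, 30}
A △ B = {2, 4, 12, 14, 20, 21, 26, 28, 30, 32, 34}

{2, 4, 12, 14, 20, 21, 26, 28, 30, 32, 34}


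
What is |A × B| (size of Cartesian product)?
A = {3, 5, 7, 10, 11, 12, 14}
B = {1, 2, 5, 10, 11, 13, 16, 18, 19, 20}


Set A = {3, 5, 7, 10, 11, 12, 14} has 7 elements.
Set B = {1, 2, 5, 10, 11, 13, 16, 18, 19, 20} has 10 elements.
|A × B| = |A| × |B| = 7 × 10 = 70

70


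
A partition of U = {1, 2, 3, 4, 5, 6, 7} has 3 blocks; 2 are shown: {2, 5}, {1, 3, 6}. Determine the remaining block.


U = {1, 2, 3, 4, 5, 6, 7}
Shown blocks: {2, 5}, {1, 3, 6}
A partition's blocks are pairwise disjoint and cover U, so the missing block = U \ (union of shown blocks).
Union of shown blocks: {1, 2, 3, 5, 6}
Missing block = U \ (union) = {4, 7}

{4, 7}


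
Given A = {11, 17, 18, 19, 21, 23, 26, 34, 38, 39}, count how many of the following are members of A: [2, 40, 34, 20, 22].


Set A = {11, 17, 18, 19, 21, 23, 26, 34, 38, 39}
Candidates: [2, 40, 34, 20, 22]
Check each candidate:
2 ∉ A, 40 ∉ A, 34 ∈ A, 20 ∉ A, 22 ∉ A
Count of candidates in A: 1

1


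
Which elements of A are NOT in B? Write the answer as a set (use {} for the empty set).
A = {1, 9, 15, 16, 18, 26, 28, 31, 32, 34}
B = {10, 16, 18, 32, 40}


Set A = {1, 9, 15, 16, 18, 26, 28, 31, 32, 34}
Set B = {10, 16, 18, 32, 40}
Check each element of A against B:
1 ∉ B (include), 9 ∉ B (include), 15 ∉ B (include), 16 ∈ B, 18 ∈ B, 26 ∉ B (include), 28 ∉ B (include), 31 ∉ B (include), 32 ∈ B, 34 ∉ B (include)
Elements of A not in B: {1, 9, 15, 26, 28, 31, 34}

{1, 9, 15, 26, 28, 31, 34}


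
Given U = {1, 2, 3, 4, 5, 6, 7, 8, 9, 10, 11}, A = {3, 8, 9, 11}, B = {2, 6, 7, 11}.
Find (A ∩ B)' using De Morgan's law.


U = {1, 2, 3, 4, 5, 6, 7, 8, 9, 10, 11}
A = {3, 8, 9, 11}, B = {2, 6, 7, 11}
A ∩ B = {11}
(A ∩ B)' = U \ (A ∩ B) = {1, 2, 3, 4, 5, 6, 7, 8, 9, 10}
Verification via A' ∪ B': A' = {1, 2, 4, 5, 6, 7, 10}, B' = {1, 3, 4, 5, 8, 9, 10}
A' ∪ B' = {1, 2, 3, 4, 5, 6, 7, 8, 9, 10} ✓

{1, 2, 3, 4, 5, 6, 7, 8, 9, 10}


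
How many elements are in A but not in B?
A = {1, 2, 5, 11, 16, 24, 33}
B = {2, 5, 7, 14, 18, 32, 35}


Set A = {1, 2, 5, 11, 16, 24, 33}
Set B = {2, 5, 7, 14, 18, 32, 35}
A \ B = {1, 11, 16, 24, 33}
|A \ B| = 5

5


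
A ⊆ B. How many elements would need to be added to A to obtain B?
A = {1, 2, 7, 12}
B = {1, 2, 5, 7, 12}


Set A = {1, 2, 7, 12}, |A| = 4
Set B = {1, 2, 5, 7, 12}, |B| = 5
Since A ⊆ B: B \ A = {5}
|B| - |A| = 5 - 4 = 1

1


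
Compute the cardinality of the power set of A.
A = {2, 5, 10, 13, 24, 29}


Set A = {2, 5, 10, 13, 24, 29}
|A| = 6
The power set P(A) contains all subsets of A.
|P(A)| = 2^|A| = 2^6 = 64

64


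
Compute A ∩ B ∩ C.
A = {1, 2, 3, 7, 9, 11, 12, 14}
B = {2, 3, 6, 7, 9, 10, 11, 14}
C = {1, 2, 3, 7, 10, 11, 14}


Set A = {1, 2, 3, 7, 9, 11, 12, 14}
Set B = {2, 3, 6, 7, 9, 10, 11, 14}
Set C = {1, 2, 3, 7, 10, 11, 14}
First, A ∩ B = {2, 3, 7, 9, 11, 14}
Then, (A ∩ B) ∩ C = {2, 3, 7, 11, 14}

{2, 3, 7, 11, 14}


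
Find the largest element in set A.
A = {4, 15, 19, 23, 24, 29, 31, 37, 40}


Set A = {4, 15, 19, 23, 24, 29, 31, 37, 40}
Elements in ascending order: 4, 15, 19, 23, 24, 29, 31, 37, 40
The largest element is 40.

40


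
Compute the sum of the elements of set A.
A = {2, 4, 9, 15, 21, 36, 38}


Set A = {2, 4, 9, 15, 21, 36, 38}
Sum = 2 + 4 + 9 + 15 + 21 + 36 + 38 = 125

125


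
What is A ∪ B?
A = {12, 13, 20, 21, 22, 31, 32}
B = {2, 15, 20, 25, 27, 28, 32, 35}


Set A = {12, 13, 20, 21, 22, 31, 32}
Set B = {2, 15, 20, 25, 27, 28, 32, 35}
A ∪ B includes all elements in either set.
Elements from A: {12, 13, 20, 21, 22, 31, 32}
Elements from B not already included: {2, 15, 25, 27, 28, 35}
A ∪ B = {2, 12, 13, 15, 20, 21, 22, 25, 27, 28, 31, 32, 35}

{2, 12, 13, 15, 20, 21, 22, 25, 27, 28, 31, 32, 35}


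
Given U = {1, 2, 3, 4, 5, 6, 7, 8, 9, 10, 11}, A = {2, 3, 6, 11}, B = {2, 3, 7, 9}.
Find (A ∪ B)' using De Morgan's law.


U = {1, 2, 3, 4, 5, 6, 7, 8, 9, 10, 11}
A = {2, 3, 6, 11}, B = {2, 3, 7, 9}
A ∪ B = {2, 3, 6, 7, 9, 11}
(A ∪ B)' = U \ (A ∪ B) = {1, 4, 5, 8, 10}
Verification via A' ∩ B': A' = {1, 4, 5, 7, 8, 9, 10}, B' = {1, 4, 5, 6, 8, 10, 11}
A' ∩ B' = {1, 4, 5, 8, 10} ✓

{1, 4, 5, 8, 10}


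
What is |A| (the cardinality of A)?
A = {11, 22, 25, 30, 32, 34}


Set A = {11, 22, 25, 30, 32, 34}
Listing elements: 11, 22, 25, 30, 32, 34
Counting: 6 elements
|A| = 6

6


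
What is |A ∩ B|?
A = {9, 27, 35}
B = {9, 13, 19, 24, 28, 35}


Set A = {9, 27, 35}
Set B = {9, 13, 19, 24, 28, 35}
A ∩ B = {9, 35}
|A ∩ B| = 2

2


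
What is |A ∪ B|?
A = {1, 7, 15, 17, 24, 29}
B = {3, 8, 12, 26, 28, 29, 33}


Set A = {1, 7, 15, 17, 24, 29}, |A| = 6
Set B = {3, 8, 12, 26, 28, 29, 33}, |B| = 7
A ∩ B = {29}, |A ∩ B| = 1
|A ∪ B| = |A| + |B| - |A ∩ B| = 6 + 7 - 1 = 12

12


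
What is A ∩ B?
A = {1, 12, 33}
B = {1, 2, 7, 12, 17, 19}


Set A = {1, 12, 33}
Set B = {1, 2, 7, 12, 17, 19}
A ∩ B includes only elements in both sets.
Check each element of A against B:
1 ✓, 12 ✓, 33 ✗
A ∩ B = {1, 12}

{1, 12}


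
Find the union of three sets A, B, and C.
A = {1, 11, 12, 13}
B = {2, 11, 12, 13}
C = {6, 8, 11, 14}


Set A = {1, 11, 12, 13}
Set B = {2, 11, 12, 13}
Set C = {6, 8, 11, 14}
First, A ∪ B = {1, 2, 11, 12, 13}
Then, (A ∪ B) ∪ C = {1, 2, 6, 8, 11, 12, 13, 14}

{1, 2, 6, 8, 11, 12, 13, 14}


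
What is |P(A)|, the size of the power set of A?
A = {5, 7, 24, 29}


Set A = {5, 7, 24, 29}
|A| = 4
The power set P(A) contains all subsets of A.
|P(A)| = 2^|A| = 2^4 = 16

16


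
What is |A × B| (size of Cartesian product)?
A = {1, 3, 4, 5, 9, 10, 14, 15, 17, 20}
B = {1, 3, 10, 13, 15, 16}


Set A = {1, 3, 4, 5, 9, 10, 14, 15, 17, 20} has 10 elements.
Set B = {1, 3, 10, 13, 15, 16} has 6 elements.
|A × B| = |A| × |B| = 10 × 6 = 60

60


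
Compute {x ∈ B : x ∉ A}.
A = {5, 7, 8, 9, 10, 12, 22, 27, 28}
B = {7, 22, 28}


Set A = {5, 7, 8, 9, 10, 12, 22, 27, 28}
Set B = {7, 22, 28}
Check each element of B against A:
7 ∈ A, 22 ∈ A, 28 ∈ A
Elements of B not in A: {}

{}


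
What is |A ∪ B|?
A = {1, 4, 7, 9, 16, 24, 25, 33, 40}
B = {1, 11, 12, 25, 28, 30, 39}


Set A = {1, 4, 7, 9, 16, 24, 25, 33, 40}, |A| = 9
Set B = {1, 11, 12, 25, 28, 30, 39}, |B| = 7
A ∩ B = {1, 25}, |A ∩ B| = 2
|A ∪ B| = |A| + |B| - |A ∩ B| = 9 + 7 - 2 = 14

14


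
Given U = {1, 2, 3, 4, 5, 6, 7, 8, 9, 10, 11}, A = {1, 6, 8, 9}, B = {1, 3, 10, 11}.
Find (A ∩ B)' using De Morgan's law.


U = {1, 2, 3, 4, 5, 6, 7, 8, 9, 10, 11}
A = {1, 6, 8, 9}, B = {1, 3, 10, 11}
A ∩ B = {1}
(A ∩ B)' = U \ (A ∩ B) = {2, 3, 4, 5, 6, 7, 8, 9, 10, 11}
Verification via A' ∪ B': A' = {2, 3, 4, 5, 7, 10, 11}, B' = {2, 4, 5, 6, 7, 8, 9}
A' ∪ B' = {2, 3, 4, 5, 6, 7, 8, 9, 10, 11} ✓

{2, 3, 4, 5, 6, 7, 8, 9, 10, 11}


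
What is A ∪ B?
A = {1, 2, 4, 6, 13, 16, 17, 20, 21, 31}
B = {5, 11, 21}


Set A = {1, 2, 4, 6, 13, 16, 17, 20, 21, 31}
Set B = {5, 11, 21}
A ∪ B includes all elements in either set.
Elements from A: {1, 2, 4, 6, 13, 16, 17, 20, 21, 31}
Elements from B not already included: {5, 11}
A ∪ B = {1, 2, 4, 5, 6, 11, 13, 16, 17, 20, 21, 31}

{1, 2, 4, 5, 6, 11, 13, 16, 17, 20, 21, 31}


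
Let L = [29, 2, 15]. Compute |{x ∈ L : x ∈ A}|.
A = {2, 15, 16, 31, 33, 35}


Set A = {2, 15, 16, 31, 33, 35}
Candidates: [29, 2, 15]
Check each candidate:
29 ∉ A, 2 ∈ A, 15 ∈ A
Count of candidates in A: 2

2


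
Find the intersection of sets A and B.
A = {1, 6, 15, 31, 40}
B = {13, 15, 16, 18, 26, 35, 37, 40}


Set A = {1, 6, 15, 31, 40}
Set B = {13, 15, 16, 18, 26, 35, 37, 40}
A ∩ B includes only elements in both sets.
Check each element of A against B:
1 ✗, 6 ✗, 15 ✓, 31 ✗, 40 ✓
A ∩ B = {15, 40}

{15, 40}


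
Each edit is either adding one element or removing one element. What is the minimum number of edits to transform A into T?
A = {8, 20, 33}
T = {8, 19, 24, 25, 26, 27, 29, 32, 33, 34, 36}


Set A = {8, 20, 33}
Set T = {8, 19, 24, 25, 26, 27, 29, 32, 33, 34, 36}
Elements to remove from A (in A, not in T): {20} → 1 removals
Elements to add to A (in T, not in A): {19, 24, 25, 26, 27, 29, 32, 34, 36} → 9 additions
Total edits = 1 + 9 = 10

10


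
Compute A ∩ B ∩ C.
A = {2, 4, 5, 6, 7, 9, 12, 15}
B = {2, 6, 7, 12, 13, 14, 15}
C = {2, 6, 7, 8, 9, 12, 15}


Set A = {2, 4, 5, 6, 7, 9, 12, 15}
Set B = {2, 6, 7, 12, 13, 14, 15}
Set C = {2, 6, 7, 8, 9, 12, 15}
First, A ∩ B = {2, 6, 7, 12, 15}
Then, (A ∩ B) ∩ C = {2, 6, 7, 12, 15}

{2, 6, 7, 12, 15}


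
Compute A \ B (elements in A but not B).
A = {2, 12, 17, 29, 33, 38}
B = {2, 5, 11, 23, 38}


Set A = {2, 12, 17, 29, 33, 38}
Set B = {2, 5, 11, 23, 38}
A \ B includes elements in A that are not in B.
Check each element of A:
2 (in B, remove), 12 (not in B, keep), 17 (not in B, keep), 29 (not in B, keep), 33 (not in B, keep), 38 (in B, remove)
A \ B = {12, 17, 29, 33}

{12, 17, 29, 33}


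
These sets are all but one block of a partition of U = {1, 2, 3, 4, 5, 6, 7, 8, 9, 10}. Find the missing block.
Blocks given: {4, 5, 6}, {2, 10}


U = {1, 2, 3, 4, 5, 6, 7, 8, 9, 10}
Shown blocks: {4, 5, 6}, {2, 10}
A partition's blocks are pairwise disjoint and cover U, so the missing block = U \ (union of shown blocks).
Union of shown blocks: {2, 4, 5, 6, 10}
Missing block = U \ (union) = {1, 3, 7, 8, 9}

{1, 3, 7, 8, 9}


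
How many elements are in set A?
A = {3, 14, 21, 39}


Set A = {3, 14, 21, 39}
Listing elements: 3, 14, 21, 39
Counting: 4 elements
|A| = 4

4


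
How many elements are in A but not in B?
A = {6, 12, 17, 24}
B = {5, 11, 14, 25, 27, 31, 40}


Set A = {6, 12, 17, 24}
Set B = {5, 11, 14, 25, 27, 31, 40}
A \ B = {6, 12, 17, 24}
|A \ B| = 4

4


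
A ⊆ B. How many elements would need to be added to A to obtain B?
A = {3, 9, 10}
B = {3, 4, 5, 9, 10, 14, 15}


Set A = {3, 9, 10}, |A| = 3
Set B = {3, 4, 5, 9, 10, 14, 15}, |B| = 7
Since A ⊆ B: B \ A = {4, 5, 14, 15}
|B| - |A| = 7 - 3 = 4

4


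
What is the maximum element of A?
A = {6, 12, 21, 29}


Set A = {6, 12, 21, 29}
Elements in ascending order: 6, 12, 21, 29
The largest element is 29.

29


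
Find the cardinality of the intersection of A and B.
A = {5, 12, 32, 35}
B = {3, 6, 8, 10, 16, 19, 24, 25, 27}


Set A = {5, 12, 32, 35}
Set B = {3, 6, 8, 10, 16, 19, 24, 25, 27}
A ∩ B = {}
|A ∩ B| = 0

0


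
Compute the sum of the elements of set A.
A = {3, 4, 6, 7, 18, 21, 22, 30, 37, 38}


Set A = {3, 4, 6, 7, 18, 21, 22, 30, 37, 38}
Sum = 3 + 4 + 6 + 7 + 18 + 21 + 22 + 30 + 37 + 38 = 186

186


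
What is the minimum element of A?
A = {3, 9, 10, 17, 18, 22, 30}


Set A = {3, 9, 10, 17, 18, 22, 30}
Elements in ascending order: 3, 9, 10, 17, 18, 22, 30
The smallest element is 3.

3


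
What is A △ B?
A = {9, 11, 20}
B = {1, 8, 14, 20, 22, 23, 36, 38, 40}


Set A = {9, 11, 20}
Set B = {1, 8, 14, 20, 22, 23, 36, 38, 40}
A △ B = (A \ B) ∪ (B \ A)
Elements in A but not B: {9, 11}
Elements in B but not A: {1, 8, 14, 22, 23, 36, 38, 40}
A △ B = {1, 8, 9, 11, 14, 22, 23, 36, 38, 40}

{1, 8, 9, 11, 14, 22, 23, 36, 38, 40}


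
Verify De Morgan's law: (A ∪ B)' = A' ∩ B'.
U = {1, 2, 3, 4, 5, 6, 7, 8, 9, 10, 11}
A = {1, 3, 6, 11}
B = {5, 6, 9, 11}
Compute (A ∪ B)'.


U = {1, 2, 3, 4, 5, 6, 7, 8, 9, 10, 11}
A = {1, 3, 6, 11}, B = {5, 6, 9, 11}
A ∪ B = {1, 3, 5, 6, 9, 11}
(A ∪ B)' = U \ (A ∪ B) = {2, 4, 7, 8, 10}
Verification via A' ∩ B': A' = {2, 4, 5, 7, 8, 9, 10}, B' = {1, 2, 3, 4, 7, 8, 10}
A' ∩ B' = {2, 4, 7, 8, 10} ✓

{2, 4, 7, 8, 10}


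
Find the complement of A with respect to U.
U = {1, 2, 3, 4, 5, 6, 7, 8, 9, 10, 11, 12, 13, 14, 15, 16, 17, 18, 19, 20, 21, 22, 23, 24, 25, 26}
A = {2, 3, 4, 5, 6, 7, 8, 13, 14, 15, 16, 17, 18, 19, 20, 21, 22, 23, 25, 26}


Universal set U = {1, 2, 3, 4, 5, 6, 7, 8, 9, 10, 11, 12, 13, 14, 15, 16, 17, 18, 19, 20, 21, 22, 23, 24, 25, 26}
Set A = {2, 3, 4, 5, 6, 7, 8, 13, 14, 15, 16, 17, 18, 19, 20, 21, 22, 23, 25, 26}
A' = U \ A = elements in U but not in A
Checking each element of U:
1 (not in A, include), 2 (in A, exclude), 3 (in A, exclude), 4 (in A, exclude), 5 (in A, exclude), 6 (in A, exclude), 7 (in A, exclude), 8 (in A, exclude), 9 (not in A, include), 10 (not in A, include), 11 (not in A, include), 12 (not in A, include), 13 (in A, exclude), 14 (in A, exclude), 15 (in A, exclude), 16 (in A, exclude), 17 (in A, exclude), 18 (in A, exclude), 19 (in A, exclude), 20 (in A, exclude), 21 (in A, exclude), 22 (in A, exclude), 23 (in A, exclude), 24 (not in A, include), 25 (in A, exclude), 26 (in A, exclude)
A' = {1, 9, 10, 11, 12, 24}

{1, 9, 10, 11, 12, 24}


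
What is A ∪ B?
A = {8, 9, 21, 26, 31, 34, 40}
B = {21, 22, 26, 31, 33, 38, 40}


Set A = {8, 9, 21, 26, 31, 34, 40}
Set B = {21, 22, 26, 31, 33, 38, 40}
A ∪ B includes all elements in either set.
Elements from A: {8, 9, 21, 26, 31, 34, 40}
Elements from B not already included: {22, 33, 38}
A ∪ B = {8, 9, 21, 22, 26, 31, 33, 34, 38, 40}

{8, 9, 21, 22, 26, 31, 33, 34, 38, 40}


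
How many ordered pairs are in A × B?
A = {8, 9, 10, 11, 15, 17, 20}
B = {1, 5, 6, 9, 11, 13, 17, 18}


Set A = {8, 9, 10, 11, 15, 17, 20} has 7 elements.
Set B = {1, 5, 6, 9, 11, 13, 17, 18} has 8 elements.
|A × B| = |A| × |B| = 7 × 8 = 56

56


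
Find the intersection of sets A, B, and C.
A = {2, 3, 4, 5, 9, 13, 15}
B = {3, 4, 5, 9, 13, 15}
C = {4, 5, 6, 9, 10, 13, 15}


Set A = {2, 3, 4, 5, 9, 13, 15}
Set B = {3, 4, 5, 9, 13, 15}
Set C = {4, 5, 6, 9, 10, 13, 15}
First, A ∩ B = {3, 4, 5, 9, 13, 15}
Then, (A ∩ B) ∩ C = {4, 5, 9, 13, 15}

{4, 5, 9, 13, 15}


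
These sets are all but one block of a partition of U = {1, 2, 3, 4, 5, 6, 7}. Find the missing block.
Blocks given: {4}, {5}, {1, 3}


U = {1, 2, 3, 4, 5, 6, 7}
Shown blocks: {4}, {5}, {1, 3}
A partition's blocks are pairwise disjoint and cover U, so the missing block = U \ (union of shown blocks).
Union of shown blocks: {1, 3, 4, 5}
Missing block = U \ (union) = {2, 6, 7}

{2, 6, 7}


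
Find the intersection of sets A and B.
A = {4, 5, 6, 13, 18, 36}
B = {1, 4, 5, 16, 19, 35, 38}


Set A = {4, 5, 6, 13, 18, 36}
Set B = {1, 4, 5, 16, 19, 35, 38}
A ∩ B includes only elements in both sets.
Check each element of A against B:
4 ✓, 5 ✓, 6 ✗, 13 ✗, 18 ✗, 36 ✗
A ∩ B = {4, 5}

{4, 5}


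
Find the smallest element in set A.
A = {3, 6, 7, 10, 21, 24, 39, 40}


Set A = {3, 6, 7, 10, 21, 24, 39, 40}
Elements in ascending order: 3, 6, 7, 10, 21, 24, 39, 40
The smallest element is 3.

3


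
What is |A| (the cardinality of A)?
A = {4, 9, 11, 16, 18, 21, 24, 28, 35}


Set A = {4, 9, 11, 16, 18, 21, 24, 28, 35}
Listing elements: 4, 9, 11, 16, 18, 21, 24, 28, 35
Counting: 9 elements
|A| = 9

9


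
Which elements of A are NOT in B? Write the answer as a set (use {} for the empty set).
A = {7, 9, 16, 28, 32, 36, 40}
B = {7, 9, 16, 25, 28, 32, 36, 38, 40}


Set A = {7, 9, 16, 28, 32, 36, 40}
Set B = {7, 9, 16, 25, 28, 32, 36, 38, 40}
Check each element of A against B:
7 ∈ B, 9 ∈ B, 16 ∈ B, 28 ∈ B, 32 ∈ B, 36 ∈ B, 40 ∈ B
Elements of A not in B: {}

{}


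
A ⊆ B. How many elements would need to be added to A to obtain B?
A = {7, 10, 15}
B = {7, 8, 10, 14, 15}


Set A = {7, 10, 15}, |A| = 3
Set B = {7, 8, 10, 14, 15}, |B| = 5
Since A ⊆ B: B \ A = {8, 14}
|B| - |A| = 5 - 3 = 2

2


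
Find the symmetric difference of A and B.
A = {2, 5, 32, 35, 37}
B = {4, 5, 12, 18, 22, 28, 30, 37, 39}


Set A = {2, 5, 32, 35, 37}
Set B = {4, 5, 12, 18, 22, 28, 30, 37, 39}
A △ B = (A \ B) ∪ (B \ A)
Elements in A but not B: {2, 32, 35}
Elements in B but not A: {4, 12, 18, 22, 28, 30, 39}
A △ B = {2, 4, 12, 18, 22, 28, 30, 32, 35, 39}

{2, 4, 12, 18, 22, 28, 30, 32, 35, 39}


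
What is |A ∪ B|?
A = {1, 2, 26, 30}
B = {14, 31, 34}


Set A = {1, 2, 26, 30}, |A| = 4
Set B = {14, 31, 34}, |B| = 3
A ∩ B = {}, |A ∩ B| = 0
|A ∪ B| = |A| + |B| - |A ∩ B| = 4 + 3 - 0 = 7

7


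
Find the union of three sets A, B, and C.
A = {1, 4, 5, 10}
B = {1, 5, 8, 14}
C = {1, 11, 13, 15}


Set A = {1, 4, 5, 10}
Set B = {1, 5, 8, 14}
Set C = {1, 11, 13, 15}
First, A ∪ B = {1, 4, 5, 8, 10, 14}
Then, (A ∪ B) ∪ C = {1, 4, 5, 8, 10, 11, 13, 14, 15}

{1, 4, 5, 8, 10, 11, 13, 14, 15}
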